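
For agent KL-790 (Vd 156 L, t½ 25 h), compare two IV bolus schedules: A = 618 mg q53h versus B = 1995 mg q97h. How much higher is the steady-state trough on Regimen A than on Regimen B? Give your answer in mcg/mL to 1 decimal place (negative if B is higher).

0.3 mcg/mL

Regimen A: f = (1/2)^(53/25) ≈ 0.2300; Cmin,ss = (618/156)·f/(1−f) ≈ 1.183 mcg/mL.
Regimen B: f = (1/2)^(97/25) ≈ 0.0679; Cmin,ss = (1995/156)·f/(1−f) ≈ 0.932 mcg/mL.
Difference ≈ 1.183 − 0.932 ≈ 0.251 mcg/mL.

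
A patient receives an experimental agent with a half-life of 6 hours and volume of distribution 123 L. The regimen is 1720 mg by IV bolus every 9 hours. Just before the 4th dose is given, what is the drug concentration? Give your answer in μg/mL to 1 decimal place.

7.3 μg/mL

f = (1/2)^(τ/t½) = (1/2)^(9/6) ≈ 0.3536.
C₀ = D/Vd = 1720/123 ≈ 13.984 μg/mL.
Before the 4th dose, 3 doses have been given. Superposition: Cmin = C₀·(f + f² + … + f^3).
≈ 13.984 × (0.3536 + 0.1250 + 0.0442) ≈ 13.984 × 0.5228 ≈ 7.311 μg/mL.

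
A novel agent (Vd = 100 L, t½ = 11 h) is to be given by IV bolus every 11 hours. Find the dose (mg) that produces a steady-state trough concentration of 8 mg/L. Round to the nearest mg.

800 mg

τ/t½ = 11/11 ≈ 1, so f = (1/2)^(11/11) ≈ 0.500000.
Cmin,ss = (D/Vd)·f/(1−f), so D = Cmin,ss·Vd·(1−f)/f.
D = 8 × 100 × (1−f)/f ≈ 8 × 100 × 1.00000 ≈ 800.00 mg.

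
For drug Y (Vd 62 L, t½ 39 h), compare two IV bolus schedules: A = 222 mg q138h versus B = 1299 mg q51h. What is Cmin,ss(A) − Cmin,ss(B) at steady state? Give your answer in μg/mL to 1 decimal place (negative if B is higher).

Regimen A: f = (1/2)^(138/39) ≈ 0.0861; Cmin,ss = (222/62)·f/(1−f) ≈ 0.337 μg/mL.
Regimen B: f = (1/2)^(51/39) ≈ 0.4040; Cmin,ss = (1299/62)·f/(1−f) ≈ 14.202 μg/mL.
Difference ≈ 0.337 − 14.202 ≈ -13.865 μg/mL.

-13.9 μg/mL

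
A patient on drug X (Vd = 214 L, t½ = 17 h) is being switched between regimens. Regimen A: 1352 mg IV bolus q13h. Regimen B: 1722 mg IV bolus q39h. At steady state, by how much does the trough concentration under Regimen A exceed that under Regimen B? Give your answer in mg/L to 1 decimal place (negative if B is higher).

7.0 mg/L

Regimen A: f = (1/2)^(13/17) ≈ 0.5886; Cmin,ss = (1352/214)·f/(1−f) ≈ 9.039 mg/L.
Regimen B: f = (1/2)^(39/17) ≈ 0.2039; Cmin,ss = (1722/214)·f/(1−f) ≈ 2.061 mg/L.
Difference ≈ 9.039 − 2.061 ≈ 6.978 mg/L.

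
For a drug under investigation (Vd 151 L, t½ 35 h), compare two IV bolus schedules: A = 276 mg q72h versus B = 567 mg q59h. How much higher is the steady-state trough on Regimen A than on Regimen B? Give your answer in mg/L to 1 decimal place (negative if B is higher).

-1.1 mg/L

Regimen A: f = (1/2)^(72/35) ≈ 0.2403; Cmin,ss = (276/151)·f/(1−f) ≈ 0.578 mg/L.
Regimen B: f = (1/2)^(59/35) ≈ 0.3108; Cmin,ss = (567/151)·f/(1−f) ≈ 1.693 mg/L.
Difference ≈ 0.578 − 1.693 ≈ -1.115 mg/L.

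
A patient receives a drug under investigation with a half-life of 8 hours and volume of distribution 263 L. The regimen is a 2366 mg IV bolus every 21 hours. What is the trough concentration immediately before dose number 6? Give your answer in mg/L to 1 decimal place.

f = (1/2)^(τ/t½) = (1/2)^(21/8) ≈ 0.1621.
C₀ = D/Vd = 2366/263 ≈ 8.996 mg/L.
Before the 6th dose, 5 doses have been given. Superposition: Cmin = C₀·(f + f² + … + f^5).
≈ 8.996 × (0.1621 + 0.0263 + 0.0043 + 0.0007 + 0.0001) ≈ 8.996 × 0.1935 ≈ 1.741 mg/L.

1.7 mg/L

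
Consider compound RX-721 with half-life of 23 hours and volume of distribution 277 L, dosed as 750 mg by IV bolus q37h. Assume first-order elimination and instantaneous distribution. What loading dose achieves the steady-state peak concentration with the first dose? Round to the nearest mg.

f = (1/2)^(37/23) ≈ 0.327895; accumulation ratio R = 1/(1−f) ≈ 1.48786.
Loading dose to hit Cmax,ss on first dose: D_load = D_maint·R ≈ 750 × 1.48786 ≈ 1115.89 mg.

1116 mg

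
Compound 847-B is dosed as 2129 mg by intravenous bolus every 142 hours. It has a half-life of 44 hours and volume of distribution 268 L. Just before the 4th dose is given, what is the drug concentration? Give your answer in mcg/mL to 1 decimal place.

0.9 mcg/mL

f = (1/2)^(τ/t½) = (1/2)^(142/44) ≈ 0.1068.
C₀ = D/Vd = 2129/268 ≈ 7.944 mcg/mL.
Before the 4th dose, 3 doses have been given. Superposition: Cmin = C₀·(f + f² + … + f^3).
≈ 7.944 × (0.1068 + 0.0114 + 0.0012) ≈ 7.944 × 0.1194 ≈ 0.949 mcg/mL.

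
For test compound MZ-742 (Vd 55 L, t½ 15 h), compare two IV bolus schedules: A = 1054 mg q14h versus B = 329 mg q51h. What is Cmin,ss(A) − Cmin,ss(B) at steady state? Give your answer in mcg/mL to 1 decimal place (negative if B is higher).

20.4 mcg/mL

Regimen A: f = (1/2)^(14/15) ≈ 0.5236; Cmin,ss = (1054/55)·f/(1−f) ≈ 21.062 mcg/mL.
Regimen B: f = (1/2)^(51/15) ≈ 0.0947; Cmin,ss = (329/55)·f/(1−f) ≈ 0.626 mcg/mL.
Difference ≈ 21.062 − 0.626 ≈ 20.436 mcg/mL.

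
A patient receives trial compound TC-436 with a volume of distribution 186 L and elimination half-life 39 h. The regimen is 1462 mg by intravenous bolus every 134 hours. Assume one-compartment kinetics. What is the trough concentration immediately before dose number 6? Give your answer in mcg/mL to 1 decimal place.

0.8 mcg/mL

f = (1/2)^(τ/t½) = (1/2)^(134/39) ≈ 0.0924.
C₀ = D/Vd = 1462/186 ≈ 7.860 mcg/mL.
Before the 6th dose, 5 doses have been given. Superposition: Cmin = C₀·(f + f² + … + f^5).
≈ 7.860 × (0.0924 + 0.0085 + 0.0008 + 0.0001 + 0.0000) ≈ 7.860 × 0.1018 ≈ 0.800 mcg/mL.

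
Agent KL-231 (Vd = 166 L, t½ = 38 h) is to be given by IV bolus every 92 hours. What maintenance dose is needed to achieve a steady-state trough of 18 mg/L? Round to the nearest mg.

τ/t½ = 92/38 ≈ 2.4211, so f = (1/2)^(92/38) ≈ 0.186720.
Cmin,ss = (D/Vd)·f/(1−f), so D = Cmin,ss·Vd·(1−f)/f.
D = 18 × 166 × (1−f)/f ≈ 18 × 166 × 4.35561 ≈ 13014.56 mg.

13015 mg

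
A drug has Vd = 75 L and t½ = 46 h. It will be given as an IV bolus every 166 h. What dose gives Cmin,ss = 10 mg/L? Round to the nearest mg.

8399 mg

τ/t½ = 166/46 ≈ 3.6087, so f = (1/2)^(166/46) ≈ 0.081974.
Cmin,ss = (D/Vd)·f/(1−f), so D = Cmin,ss·Vd·(1−f)/f.
D = 10 × 75 × (1−f)/f ≈ 10 × 75 × 11.19899 ≈ 8399.24 mg.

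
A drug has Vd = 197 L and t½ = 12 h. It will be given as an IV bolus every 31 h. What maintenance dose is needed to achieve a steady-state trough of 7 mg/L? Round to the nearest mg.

τ/t½ = 31/12 ≈ 2.5833, so f = (1/2)^(31/12) ≈ 0.166855.
Cmin,ss = (D/Vd)·f/(1−f), so D = Cmin,ss·Vd·(1−f)/f.
D = 7 × 197 × (1−f)/f ≈ 7 × 197 × 4.99323 ≈ 6885.66 mg.

6886 mg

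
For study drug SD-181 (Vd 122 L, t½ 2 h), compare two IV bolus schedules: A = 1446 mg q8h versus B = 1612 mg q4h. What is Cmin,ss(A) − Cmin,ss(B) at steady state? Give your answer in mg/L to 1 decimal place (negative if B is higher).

Regimen A: f = (1/2)^(8/2) ≈ 0.0625; Cmin,ss = (1446/122)·f/(1−f) ≈ 0.790 mg/L.
Regimen B: f = (1/2)^(4/2) ≈ 0.2500; Cmin,ss = (1612/122)·f/(1−f) ≈ 4.404 mg/L.
Difference ≈ 0.790 − 4.404 ≈ -3.614 mg/L.

-3.6 mg/L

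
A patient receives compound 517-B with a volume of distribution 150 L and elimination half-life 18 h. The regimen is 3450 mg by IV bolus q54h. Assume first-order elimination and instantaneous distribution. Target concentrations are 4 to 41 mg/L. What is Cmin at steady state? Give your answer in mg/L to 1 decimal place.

The dosing interval is 3 half-lives, so f = 2^(−3) = 0.125.
At steady state, R = 1/(1 − 0.125) = 8/7.
Single-dose peak C₀ = D/Vd = 3450/150 = 23 mg/L.
Steady-state peak Cmax,ss = C₀·R = 23 × 8/7 ≈ 26.286 mg/L.
Steady-state trough Cmin,ss = Cmax,ss·f ≈ 26.286 × 0.125 ≈ 3.286 mg/L.
Trough 3.3 mg/L vs MEC 4 mg/L: subtherapeutic.

3.3 mg/L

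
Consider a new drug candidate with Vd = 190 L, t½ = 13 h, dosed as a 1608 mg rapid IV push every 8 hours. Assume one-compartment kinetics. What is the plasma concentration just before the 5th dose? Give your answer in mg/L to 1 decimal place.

f = (1/2)^(τ/t½) = (1/2)^(8/13) ≈ 0.6528.
C₀ = D/Vd = 1608/190 ≈ 8.463 mg/L.
Before the 5th dose, 4 doses have been given. Superposition: Cmin = C₀·(f + f² + … + f^4).
≈ 8.463 × (0.6528 + 0.4261 + 0.2782 + 0.1816) ≈ 8.463 × 1.5387 ≈ 13.022 mg/L.

13.0 mg/L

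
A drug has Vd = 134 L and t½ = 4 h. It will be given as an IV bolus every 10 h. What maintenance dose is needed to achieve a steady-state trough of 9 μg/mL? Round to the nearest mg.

5616 mg

τ/t½ = 10/4 ≈ 2.5, so f = (1/2)^(10/4) ≈ 0.176777.
Cmin,ss = (D/Vd)·f/(1−f), so D = Cmin,ss·Vd·(1−f)/f.
D = 9 × 134 × (1−f)/f ≈ 9 × 134 × 4.65684 ≈ 5616.15 mg.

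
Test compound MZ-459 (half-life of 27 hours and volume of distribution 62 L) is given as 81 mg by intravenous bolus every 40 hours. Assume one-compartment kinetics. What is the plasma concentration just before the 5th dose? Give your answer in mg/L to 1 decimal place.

0.7 mg/L

f = (1/2)^(τ/t½) = (1/2)^(40/27) ≈ 0.3581.
C₀ = D/Vd = 81/62 ≈ 1.306 mg/L.
Before the 5th dose, 4 doses have been given. Superposition: Cmin = C₀·(f + f² + … + f^4).
≈ 1.306 × (0.3581 + 0.1282 + 0.0459 + 0.0164) ≈ 1.306 × 0.5486 ≈ 0.716 mg/L.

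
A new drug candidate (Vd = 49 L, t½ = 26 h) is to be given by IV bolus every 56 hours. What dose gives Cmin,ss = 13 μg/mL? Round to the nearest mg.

τ/t½ = 56/26 ≈ 2.1538, so f = (1/2)^(56/26) ≈ 0.224713.
Cmin,ss = (D/Vd)·f/(1−f), so D = Cmin,ss·Vd·(1−f)/f.
D = 13 × 49 × (1−f)/f ≈ 13 × 49 × 3.45012 ≈ 2197.73 mg.

2198 mg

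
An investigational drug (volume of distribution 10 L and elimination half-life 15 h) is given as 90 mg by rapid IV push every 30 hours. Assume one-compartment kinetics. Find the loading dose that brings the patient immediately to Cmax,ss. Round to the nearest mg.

f = (1/2)^(30/15) ≈ 0.250000; accumulation ratio R = 1/(1−f) ≈ 1.33333.
Loading dose to hit Cmax,ss on first dose: D_load = D_maint·R ≈ 90 × 1.33333 ≈ 120.00 mg.

120 mg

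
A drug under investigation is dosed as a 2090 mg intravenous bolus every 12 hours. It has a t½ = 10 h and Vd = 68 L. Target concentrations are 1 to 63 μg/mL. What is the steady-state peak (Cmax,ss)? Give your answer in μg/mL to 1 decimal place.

k = ln2/t½ = ln2/10 ≈ 0.069315 h⁻¹; fraction remaining f = e^(−kτ) = e^(−0.069315×12) ≈ 0.4353.
Accumulation ratio R = 1/(1 − f) ≈ 1/0.5647 ≈ 1.7709.
Single-dose peak C₀ = D/Vd = 2090/68 ≈ 30.735 μg/mL.
Steady-state peak Cmax,ss = C₀·R ≈ 30.735 × 1.7709 ≈ 54.429 μg/mL.
Peak 54.4 μg/mL vs MTC 63 μg/mL: below toxic threshold.

54.4 μg/mL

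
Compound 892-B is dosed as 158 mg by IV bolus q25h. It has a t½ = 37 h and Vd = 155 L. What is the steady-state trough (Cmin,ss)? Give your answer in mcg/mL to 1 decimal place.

1.7 mcg/mL

k = ln2/t½ = ln2/37 ≈ 0.018734 h⁻¹; fraction remaining f = e^(−kτ) = e^(−0.018734×25) ≈ 0.6260.
At steady state, accumulation factor R = 1/(1 − e^(−kτ)) ≈ 2.6738.
Each bolus raises the concentration by D/Vd = 158/155 ≈ 1.019 mcg/mL.
Steady-state peak Cmax,ss = C₀·R ≈ 1.019 × 2.6738 ≈ 2.725 mcg/mL.
One interval later, Cmin,ss = Cmax,ss·e^(−kτ) ≈ 2.725 × 0.6260 ≈ 1.706 mcg/mL.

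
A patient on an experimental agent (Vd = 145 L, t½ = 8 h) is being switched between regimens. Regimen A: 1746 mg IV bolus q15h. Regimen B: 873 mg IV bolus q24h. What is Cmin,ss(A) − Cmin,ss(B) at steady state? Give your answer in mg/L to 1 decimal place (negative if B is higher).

Regimen A: f = (1/2)^(15/8) ≈ 0.2726; Cmin,ss = (1746/145)·f/(1−f) ≈ 4.513 mg/L.
Regimen B: f = (1/2)^(24/8) ≈ 0.1250; Cmin,ss = (873/145)·f/(1−f) ≈ 0.860 mg/L.
Difference ≈ 4.513 − 0.860 ≈ 3.653 mg/L.

3.7 mg/L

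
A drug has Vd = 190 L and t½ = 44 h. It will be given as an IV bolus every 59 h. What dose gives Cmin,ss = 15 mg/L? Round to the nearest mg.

τ/t½ = 59/44 ≈ 1.3409, so f = (1/2)^(59/44) ≈ 0.394772.
Cmin,ss = (D/Vd)·f/(1−f), so D = Cmin,ss·Vd·(1−f)/f.
D = 15 × 190 × (1−f)/f ≈ 15 × 190 × 1.53311 ≈ 4369.36 mg.

4369 mg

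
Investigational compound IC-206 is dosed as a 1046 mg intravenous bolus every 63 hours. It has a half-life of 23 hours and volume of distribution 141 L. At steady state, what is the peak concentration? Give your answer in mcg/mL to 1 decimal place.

τ/t½ = 63/23 ≈ 2.7391, so fraction remaining f = (1/2)^(63/23) ≈ 0.1498.
At steady state, accumulation factor R = 1/(1 − e^(−kτ)) ≈ 1.1762.
Each bolus raises the concentration by D/Vd = 1046/141 ≈ 7.418 mcg/mL.
Steady-state peak Cmax,ss = C₀·R ≈ 7.418 × 1.1762 ≈ 8.725 mcg/mL.

8.7 mcg/mL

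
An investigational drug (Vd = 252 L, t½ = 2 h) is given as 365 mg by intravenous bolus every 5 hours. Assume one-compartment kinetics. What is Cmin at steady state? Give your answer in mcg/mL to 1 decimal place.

k = ln2/t½ = ln2/2 ≈ 0.346574 h⁻¹; fraction remaining f = e^(−kτ) = e^(−0.346574×5) ≈ 0.1768.
Accumulation ratio R = 1/(1 − f) ≈ 1/0.8232 ≈ 1.2148.
Each bolus raises the concentration by D/Vd = 365/252 ≈ 1.448 mcg/mL.
Cmax,ss = C₀/(1 − f) ≈ 1.448/0.8232 ≈ 1.759 mcg/mL.
One interval later, Cmin,ss = Cmax,ss·e^(−kτ) ≈ 1.759 × 0.1768 ≈ 0.311 mcg/mL.

0.3 mcg/mL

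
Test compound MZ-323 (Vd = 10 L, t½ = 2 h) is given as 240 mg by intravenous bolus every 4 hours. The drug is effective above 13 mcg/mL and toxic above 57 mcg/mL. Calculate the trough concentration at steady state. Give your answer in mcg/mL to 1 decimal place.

8.0 mcg/mL

τ = 4 h = 2 half-lives, so f = (1/2)^2 = 0.25.
Accumulation ratio R = 1/(1 − f) = 1/0.75 = 4/3.
Single-dose peak C₀ = D/Vd = 240/10 = 24 mcg/mL.
Steady-state peak Cmax,ss = C₀·R = 24 × 4/3 ≈ 32.000 mcg/mL.
Steady-state trough Cmin,ss = Cmax,ss·f ≈ 32.000 × 0.25 ≈ 8.000 mcg/mL.
Trough 8.0 mcg/mL vs MEC 13 mcg/mL: subtherapeutic.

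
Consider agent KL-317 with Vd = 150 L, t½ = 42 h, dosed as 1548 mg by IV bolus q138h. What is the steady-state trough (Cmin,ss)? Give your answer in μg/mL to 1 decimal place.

k = ln2/t½ = ln2/42 ≈ 0.016504 h⁻¹; fraction remaining f = e^(−kτ) = e^(−0.016504×138) ≈ 0.1025.
Single-dose peak C₀ = D/Vd = 1548/150 ≈ 10.320 μg/mL.
Steady-state trough Cmin,ss = C₀·f/(1−f) ≈ 10.320 × 0.1025/0.8975 ≈ 1.179 μg/mL.

1.2 μg/mL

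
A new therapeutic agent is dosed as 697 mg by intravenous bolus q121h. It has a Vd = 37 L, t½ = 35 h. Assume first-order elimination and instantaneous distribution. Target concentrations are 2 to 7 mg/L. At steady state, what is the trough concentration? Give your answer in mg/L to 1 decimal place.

1.9 mg/L

Over one 121-h interval, 121/35 ≈ 3.4571 half-lives elapse, leaving f ≈ 0.0911 of each dose.
At steady state, accumulation factor R = 1/(1 − e^(−kτ)) ≈ 1.1002.
Single-dose peak C₀ = D/Vd = 697/37 ≈ 18.838 mg/L.
Steady-state peak Cmax,ss = C₀·R ≈ 18.838 × 1.1002 ≈ 20.726 mg/L.
Steady-state trough Cmin,ss = Cmax,ss·f ≈ 20.726 × 0.0911 ≈ 1.888 mg/L.
Trough 1.9 mg/L vs MEC 2 mg/L: subtherapeutic.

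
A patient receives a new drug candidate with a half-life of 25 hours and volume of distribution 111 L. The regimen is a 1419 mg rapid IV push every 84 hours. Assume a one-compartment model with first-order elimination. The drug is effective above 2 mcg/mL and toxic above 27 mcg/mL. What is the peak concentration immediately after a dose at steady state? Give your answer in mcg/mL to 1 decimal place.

14.2 mcg/mL

Over one 84-h interval, 84/25 ≈ 3.36 half-lives elapse, leaving f ≈ 0.0974 of each dose.
Accumulation ratio R = 1/(1 − f) ≈ 1/0.9026 ≈ 1.1079.
Each bolus raises the concentration by D/Vd = 1419/111 ≈ 12.784 mcg/mL.
Steady-state peak Cmax,ss = C₀·R ≈ 12.784 × 1.1079 ≈ 14.163 mcg/mL.
Peak 14.2 mcg/mL vs MTC 27 mcg/mL: below toxic threshold.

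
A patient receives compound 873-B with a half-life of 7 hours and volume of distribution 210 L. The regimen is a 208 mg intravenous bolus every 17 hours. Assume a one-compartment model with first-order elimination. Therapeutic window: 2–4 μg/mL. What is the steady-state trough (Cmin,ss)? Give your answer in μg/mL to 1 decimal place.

0.2 μg/mL

Over one 17-h interval, 17/7 ≈ 2.4286 half-lives elapse, leaving f ≈ 0.1857 of each dose.
Accumulation ratio R = 1/(1 − f) ≈ 1/0.8143 ≈ 1.2280.
Single-dose peak C₀ = D/Vd = 208/210 ≈ 0.990 μg/mL.
Steady-state peak Cmax,ss = C₀·R ≈ 0.990 × 1.2280 ≈ 1.216 μg/mL.
Steady-state trough Cmin,ss = Cmax,ss·f ≈ 1.216 × 0.1857 ≈ 0.226 μg/mL.
Trough 0.2 μg/mL vs MEC 2 μg/mL: subtherapeutic.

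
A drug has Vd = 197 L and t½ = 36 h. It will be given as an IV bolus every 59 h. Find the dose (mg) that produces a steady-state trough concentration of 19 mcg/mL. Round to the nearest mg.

7914 mg

τ/t½ = 59/36 ≈ 1.6389, so f = (1/2)^(59/36) ≈ 0.321104.
Cmin,ss = (D/Vd)·f/(1−f), so D = Cmin,ss·Vd·(1−f)/f.
D = 19 × 197 × (1−f)/f ≈ 19 × 197 × 2.11426 ≈ 7913.68 mg.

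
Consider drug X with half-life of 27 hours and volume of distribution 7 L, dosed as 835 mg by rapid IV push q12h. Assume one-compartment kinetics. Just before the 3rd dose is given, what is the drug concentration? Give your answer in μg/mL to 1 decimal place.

152.1 μg/mL

f = (1/2)^(τ/t½) = (1/2)^(12/27) ≈ 0.7349.
C₀ = D/Vd = 835/7 ≈ 119.286 μg/mL.
Before the 3rd dose, 2 doses have been given. Superposition: Cmin = C₀·(f + f²).
≈ 119.286 × (0.7349 + 0.5401) ≈ 119.286 × 1.2750 ≈ 152.090 μg/mL.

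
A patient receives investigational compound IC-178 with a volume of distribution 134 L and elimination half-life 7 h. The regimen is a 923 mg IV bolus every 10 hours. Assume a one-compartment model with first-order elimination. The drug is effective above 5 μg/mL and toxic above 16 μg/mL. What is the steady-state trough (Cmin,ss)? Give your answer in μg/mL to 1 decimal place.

4.1 μg/mL

Over one 10-h interval, 10/7 ≈ 1.4286 half-lives elapse, leaving f ≈ 0.3715 of each dose.
At steady state, accumulation factor R = 1/(1 − e^(−kτ)) ≈ 1.5911.
Each bolus raises the concentration by D/Vd = 923/134 ≈ 6.888 μg/mL.
Steady-state peak Cmax,ss = C₀·R ≈ 6.888 × 1.5911 ≈ 10.959 μg/mL.
One interval later, Cmin,ss = Cmax,ss·e^(−kτ) ≈ 10.959 × 0.3715 ≈ 4.071 μg/mL.
Trough 4.1 μg/mL vs MEC 5 μg/mL: subtherapeutic.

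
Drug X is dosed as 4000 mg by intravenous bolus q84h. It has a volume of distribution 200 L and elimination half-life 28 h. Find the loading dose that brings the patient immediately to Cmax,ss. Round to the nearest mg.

4571 mg

f = (1/2)^(84/28) ≈ 0.125000; accumulation ratio R = 1/(1−f) ≈ 1.14286.
Loading dose to hit Cmax,ss on first dose: D_load = D_maint·R ≈ 4000 × 1.14286 ≈ 4571.44 mg.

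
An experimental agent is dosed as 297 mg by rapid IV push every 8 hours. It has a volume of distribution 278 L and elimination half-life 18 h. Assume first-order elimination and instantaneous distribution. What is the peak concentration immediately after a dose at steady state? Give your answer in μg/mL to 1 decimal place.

4.0 μg/mL

Over one 8-h interval, 8/18 ≈ 0.44444 half-lives elapse, leaving f ≈ 0.7349 of each dose.
At steady state, accumulation factor R = 1/(1 − e^(−kτ)) ≈ 3.7722.
Each bolus raises the concentration by D/Vd = 297/278 ≈ 1.068 μg/mL.
Cmax,ss = C₀/(1 − f) ≈ 1.068/0.2651 ≈ 4.029 μg/mL.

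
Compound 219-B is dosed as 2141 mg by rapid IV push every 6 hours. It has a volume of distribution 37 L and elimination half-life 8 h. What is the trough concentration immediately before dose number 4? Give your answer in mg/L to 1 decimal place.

f = (1/2)^(τ/t½) = (1/2)^(6/8) ≈ 0.5946.
C₀ = D/Vd = 2141/37 ≈ 57.865 mg/L.
Before the 4th dose, 3 doses have been given. Superposition: Cmin = C₀·(f + f² + … + f^3).
≈ 57.865 × (0.5946 + 0.3535 + 0.2102) ≈ 57.865 × 1.1583 ≈ 67.025 mg/L.

67.0 mg/L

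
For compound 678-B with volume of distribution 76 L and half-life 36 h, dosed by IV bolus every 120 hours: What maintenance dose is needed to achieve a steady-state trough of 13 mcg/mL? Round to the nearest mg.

τ/t½ = 120/36 ≈ 3.3333, so f = (1/2)^(120/36) ≈ 0.099213.
Cmin,ss = (D/Vd)·f/(1−f), so D = Cmin,ss·Vd·(1−f)/f.
D = 13 × 76 × (1−f)/f ≈ 13 × 76 × 9.07932 ≈ 8970.37 mg.

8970 mg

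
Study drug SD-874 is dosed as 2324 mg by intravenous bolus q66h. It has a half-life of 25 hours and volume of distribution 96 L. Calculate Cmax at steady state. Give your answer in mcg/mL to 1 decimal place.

28.8 mcg/mL

k = ln2/t½ = ln2/25 ≈ 0.027726 h⁻¹; fraction remaining f = e^(−kτ) = e^(−0.027726×66) ≈ 0.1604.
Accumulation ratio R = 1/(1 − f) ≈ 1/0.8396 ≈ 1.1910.
Single-dose peak C₀ = D/Vd = 2324/96 ≈ 24.208 mcg/mL.
Cmax,ss = C₀/(1 − f) ≈ 24.208/0.8396 ≈ 28.833 mcg/mL.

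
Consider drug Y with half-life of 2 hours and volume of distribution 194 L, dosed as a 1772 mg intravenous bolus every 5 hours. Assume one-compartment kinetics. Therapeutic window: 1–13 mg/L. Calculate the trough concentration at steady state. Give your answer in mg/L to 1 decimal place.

2.0 mg/L

k = ln2/t½ = ln2/2 ≈ 0.346574 h⁻¹; fraction remaining f = e^(−kτ) = e^(−0.346574×5) ≈ 0.1768.
Each bolus raises the concentration by D/Vd = 1772/194 ≈ 9.134 mg/L.
Steady-state trough Cmin,ss = C₀·f/(1−f) ≈ 9.134 × 0.1768/0.8232 ≈ 1.962 mg/L.
Trough 2.0 mg/L vs MEC 1 mg/L: adequate.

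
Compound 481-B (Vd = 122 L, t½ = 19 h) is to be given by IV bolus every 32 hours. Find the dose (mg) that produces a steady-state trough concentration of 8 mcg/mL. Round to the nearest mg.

τ/t½ = 32/19 ≈ 1.6842, so f = (1/2)^(32/19) ≈ 0.311173.
Cmin,ss = (D/Vd)·f/(1−f), so D = Cmin,ss·Vd·(1−f)/f.
D = 8 × 122 × (1−f)/f ≈ 8 × 122 × 2.21365 ≈ 2160.52 mg.

2161 mg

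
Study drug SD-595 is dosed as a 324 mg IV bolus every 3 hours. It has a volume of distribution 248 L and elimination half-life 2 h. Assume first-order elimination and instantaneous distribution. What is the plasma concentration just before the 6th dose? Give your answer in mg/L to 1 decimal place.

0.7 mg/L

f = (1/2)^(τ/t½) = (1/2)^(3/2) ≈ 0.3536.
C₀ = D/Vd = 324/248 ≈ 1.306 mg/L.
Before the 6th dose, 5 doses have been given. Superposition: Cmin = C₀·(f + f² + … + f^5).
≈ 1.306 × (0.3536 + 0.1250 + 0.0442 + 0.0156 + 0.0055) ≈ 1.306 × 0.5439 ≈ 0.710 mg/L.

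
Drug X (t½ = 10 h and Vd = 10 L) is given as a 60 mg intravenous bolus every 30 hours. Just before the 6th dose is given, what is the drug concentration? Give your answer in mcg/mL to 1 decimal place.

0.9 mcg/mL

f = (1/2)^(τ/t½) = (1/2)^(30/10) ≈ 0.1250.
C₀ = D/Vd = 60/10 ≈ 6.000 mcg/mL.
Before the 6th dose, 5 doses have been given. Superposition: Cmin = C₀·(f + f² + … + f^5).
≈ 6.000 × (0.1250 + 0.0156 + 0.0020 + 0.0002 + 0.0000) ≈ 6.000 × 0.1428 ≈ 0.857 mcg/mL.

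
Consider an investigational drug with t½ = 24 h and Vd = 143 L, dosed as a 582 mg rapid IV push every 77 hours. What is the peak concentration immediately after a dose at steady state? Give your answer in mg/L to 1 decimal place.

Over one 77-h interval, 77/24 ≈ 3.2083 half-lives elapse, leaving f ≈ 0.1082 of each dose.
At steady state, accumulation factor R = 1/(1 − e^(−kτ)) ≈ 1.1213.
Single-dose peak C₀ = D/Vd = 582/143 ≈ 4.070 mg/L.
Steady-state peak Cmax,ss = C₀·R ≈ 4.070 × 1.1213 ≈ 4.564 mg/L.

4.6 mg/L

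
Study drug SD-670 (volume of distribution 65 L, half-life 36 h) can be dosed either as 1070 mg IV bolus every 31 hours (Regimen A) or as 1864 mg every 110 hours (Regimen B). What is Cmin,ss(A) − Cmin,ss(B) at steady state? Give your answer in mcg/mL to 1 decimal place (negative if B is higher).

16.2 mcg/mL

Regimen A: f = (1/2)^(31/36) ≈ 0.5505; Cmin,ss = (1070/65)·f/(1−f) ≈ 20.160 mcg/mL.
Regimen B: f = (1/2)^(110/36) ≈ 0.1203; Cmin,ss = (1864/65)·f/(1−f) ≈ 3.922 mcg/mL.
Difference ≈ 20.160 − 3.922 ≈ 16.238 mcg/mL.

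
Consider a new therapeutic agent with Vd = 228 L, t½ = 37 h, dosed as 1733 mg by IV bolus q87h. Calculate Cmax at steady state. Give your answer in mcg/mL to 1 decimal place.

9.5 mcg/mL

k = ln2/t½ = ln2/37 ≈ 0.018734 h⁻¹; fraction remaining f = e^(−kτ) = e^(−0.018734×87) ≈ 0.1960.
Accumulation ratio R = 1/(1 − f) ≈ 1/0.8040 ≈ 1.2438.
Each bolus raises the concentration by D/Vd = 1733/228 ≈ 7.601 mcg/mL.
Cmax,ss = C₀/(1 − f) ≈ 7.601/0.8040 ≈ 9.454 mcg/mL.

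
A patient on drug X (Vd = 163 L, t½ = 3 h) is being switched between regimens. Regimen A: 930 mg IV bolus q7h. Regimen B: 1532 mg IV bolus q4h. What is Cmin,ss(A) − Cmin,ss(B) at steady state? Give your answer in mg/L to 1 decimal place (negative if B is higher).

-4.8 mg/L

Regimen A: f = (1/2)^(7/3) ≈ 0.1984; Cmin,ss = (930/163)·f/(1−f) ≈ 1.412 mg/L.
Regimen B: f = (1/2)^(4/3) ≈ 0.3969; Cmin,ss = (1532/163)·f/(1−f) ≈ 6.185 mg/L.
Difference ≈ 1.412 − 6.185 ≈ -4.773 mg/L.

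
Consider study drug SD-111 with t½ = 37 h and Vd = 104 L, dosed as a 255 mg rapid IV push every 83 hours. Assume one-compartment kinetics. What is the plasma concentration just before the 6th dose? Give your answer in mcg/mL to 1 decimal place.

f = (1/2)^(τ/t½) = (1/2)^(83/37) ≈ 0.2112.
C₀ = D/Vd = 255/104 ≈ 2.452 mcg/mL.
Before the 6th dose, 5 doses have been given. Superposition: Cmin = C₀·(f + f² + … + f^5).
≈ 2.452 × (0.2112 + 0.0446 + 0.0094 + 0.0020 + 0.0004) ≈ 2.452 × 0.2676 ≈ 0.656 mcg/mL.

0.7 mcg/mL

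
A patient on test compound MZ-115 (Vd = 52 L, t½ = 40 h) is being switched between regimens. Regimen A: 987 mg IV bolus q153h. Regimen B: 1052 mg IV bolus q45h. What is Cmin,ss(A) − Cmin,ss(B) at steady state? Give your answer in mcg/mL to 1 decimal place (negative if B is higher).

Regimen A: f = (1/2)^(153/40) ≈ 0.0706; Cmin,ss = (987/52)·f/(1−f) ≈ 1.442 mcg/mL.
Regimen B: f = (1/2)^(45/40) ≈ 0.4585; Cmin,ss = (1052/52)·f/(1−f) ≈ 17.130 mcg/mL.
Difference ≈ 1.442 − 17.130 ≈ -15.688 mcg/mL.

-15.7 mcg/mL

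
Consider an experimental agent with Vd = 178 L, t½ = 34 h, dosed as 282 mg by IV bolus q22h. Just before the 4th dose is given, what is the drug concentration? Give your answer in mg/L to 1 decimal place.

f = (1/2)^(τ/t½) = (1/2)^(22/34) ≈ 0.6386.
C₀ = D/Vd = 282/178 ≈ 1.584 mg/L.
Before the 4th dose, 3 doses have been given. Superposition: Cmin = C₀·(f + f² + … + f^3).
≈ 1.584 × (0.6386 + 0.4078 + 0.2604) ≈ 1.584 × 1.3068 ≈ 2.070 mg/L.

2.1 mg/L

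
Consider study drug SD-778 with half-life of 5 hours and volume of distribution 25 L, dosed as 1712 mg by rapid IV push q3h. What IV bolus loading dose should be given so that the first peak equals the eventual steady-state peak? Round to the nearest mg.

f = (1/2)^(3/5) ≈ 0.659754; accumulation ratio R = 1/(1−f) ≈ 2.93905.
Loading dose to hit Cmax,ss on first dose: D_load = D_maint·R ≈ 1712 × 2.93905 ≈ 5031.65 mg.

5032 mg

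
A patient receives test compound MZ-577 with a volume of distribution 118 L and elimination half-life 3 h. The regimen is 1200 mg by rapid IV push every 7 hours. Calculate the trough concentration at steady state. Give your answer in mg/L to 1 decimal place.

2.5 mg/L

Over one 7-h interval, 7/3 ≈ 2.3333 half-lives elapse, leaving f ≈ 0.1984 of each dose.
Each bolus raises the concentration by D/Vd = 1200/118 ≈ 10.169 mg/L.
Steady-state trough Cmin,ss = C₀·f/(1−f) ≈ 10.169 × 0.1984/0.8016 ≈ 2.517 mg/L.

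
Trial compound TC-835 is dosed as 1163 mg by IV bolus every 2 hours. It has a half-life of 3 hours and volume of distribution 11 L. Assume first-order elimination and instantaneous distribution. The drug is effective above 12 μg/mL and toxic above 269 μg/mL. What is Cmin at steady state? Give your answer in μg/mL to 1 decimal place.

180.0 μg/mL

Over one 2-h interval, 2/3 ≈ 0.66667 half-lives elapse, leaving f ≈ 0.6300 of each dose.
At steady state, accumulation factor R = 1/(1 − e^(−kτ)) ≈ 2.7027.
Each bolus raises the concentration by D/Vd = 1163/11 ≈ 105.727 μg/mL.
Cmax,ss = C₀/(1 − f) ≈ 105.727/0.3700 ≈ 285.749 μg/mL.
One interval later, Cmin,ss = Cmax,ss·e^(−kτ) ≈ 285.749 × 0.6300 ≈ 180.022 μg/mL.
Trough 180.0 μg/mL vs MEC 12 μg/mL: adequate.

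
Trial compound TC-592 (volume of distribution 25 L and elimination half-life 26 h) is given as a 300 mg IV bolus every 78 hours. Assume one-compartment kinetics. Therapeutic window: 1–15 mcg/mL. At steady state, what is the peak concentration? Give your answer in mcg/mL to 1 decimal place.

τ = 78 h = 3 half-lives, so f = (1/2)^3 = 0.125.
At steady state, R = 1/(1 − 0.125) = 8/7.
Single-dose peak C₀ = D/Vd = 300/25 = 12 mcg/mL.
Steady-state peak Cmax,ss = C₀·R = 12 × 8/7 ≈ 13.714 mcg/mL.
Peak 13.7 mcg/mL vs MTC 15 mcg/mL: below toxic threshold.

13.7 mcg/mL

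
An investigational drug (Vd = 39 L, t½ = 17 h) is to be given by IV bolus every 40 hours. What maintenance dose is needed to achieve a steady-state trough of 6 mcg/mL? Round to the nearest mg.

τ/t½ = 40/17 ≈ 2.3529, so f = (1/2)^(40/17) ≈ 0.195747.
Cmin,ss = (D/Vd)·f/(1−f), so D = Cmin,ss·Vd·(1−f)/f.
D = 6 × 39 × (1−f)/f ≈ 6 × 39 × 4.10864 ≈ 961.42 mg.

961 mg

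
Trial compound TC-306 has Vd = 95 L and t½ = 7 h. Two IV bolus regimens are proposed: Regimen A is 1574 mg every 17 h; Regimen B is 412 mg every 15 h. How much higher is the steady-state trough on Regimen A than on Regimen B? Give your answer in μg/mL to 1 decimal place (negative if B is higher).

Regimen A: f = (1/2)^(17/7) ≈ 0.1857; Cmin,ss = (1574/95)·f/(1−f) ≈ 3.778 μg/mL.
Regimen B: f = (1/2)^(15/7) ≈ 0.2264; Cmin,ss = (412/95)·f/(1−f) ≈ 1.269 μg/mL.
Difference ≈ 3.778 − 1.269 ≈ 2.509 μg/mL.

2.5 μg/mL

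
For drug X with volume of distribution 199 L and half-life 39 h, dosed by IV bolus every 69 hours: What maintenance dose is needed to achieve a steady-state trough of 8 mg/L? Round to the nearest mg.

3835 mg

τ/t½ = 69/39 ≈ 1.7692, so f = (1/2)^(69/39) ≈ 0.293365.
Cmin,ss = (D/Vd)·f/(1−f), so D = Cmin,ss·Vd·(1−f)/f.
D = 8 × 199 × (1−f)/f ≈ 8 × 199 × 2.40872 ≈ 3834.68 mg.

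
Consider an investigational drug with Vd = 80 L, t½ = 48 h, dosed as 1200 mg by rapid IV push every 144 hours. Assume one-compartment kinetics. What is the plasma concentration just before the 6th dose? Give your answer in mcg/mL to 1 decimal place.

2.1 mcg/mL

f = (1/2)^(τ/t½) = (1/2)^(144/48) ≈ 0.1250.
C₀ = D/Vd = 1200/80 ≈ 15.000 mcg/mL.
Before the 6th dose, 5 doses have been given. Superposition: Cmin = C₀·(f + f² + … + f^5).
≈ 15.000 × (0.1250 + 0.0156 + 0.0020 + 0.0002 + 0.0000) ≈ 15.000 × 0.1428 ≈ 2.142 mcg/mL.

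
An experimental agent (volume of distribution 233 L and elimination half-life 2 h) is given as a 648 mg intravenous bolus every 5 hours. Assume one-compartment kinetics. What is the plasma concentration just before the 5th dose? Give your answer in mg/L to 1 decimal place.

f = (1/2)^(τ/t½) = (1/2)^(5/2) ≈ 0.1768.
C₀ = D/Vd = 648/233 ≈ 2.781 mg/L.
Before the 5th dose, 4 doses have been given. Superposition: Cmin = C₀·(f + f² + … + f^4).
≈ 2.781 × (0.1768 + 0.0313 + 0.0055 + 0.0010) ≈ 2.781 × 0.2146 ≈ 0.597 mg/L.

0.6 mg/L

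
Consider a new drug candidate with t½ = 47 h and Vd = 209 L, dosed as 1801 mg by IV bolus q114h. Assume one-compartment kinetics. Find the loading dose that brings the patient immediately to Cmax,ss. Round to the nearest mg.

f = (1/2)^(114/47) ≈ 0.186141; accumulation ratio R = 1/(1−f) ≈ 1.22871.
Loading dose to hit Cmax,ss on first dose: D_load = D_maint·R ≈ 1801 × 1.22871 ≈ 2212.91 mg.

2213 mg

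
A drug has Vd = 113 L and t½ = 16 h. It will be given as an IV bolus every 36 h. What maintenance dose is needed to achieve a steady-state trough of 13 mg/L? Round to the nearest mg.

τ/t½ = 36/16 ≈ 2.25, so f = (1/2)^(36/16) ≈ 0.210224.
Cmin,ss = (D/Vd)·f/(1−f), so D = Cmin,ss·Vd·(1−f)/f.
D = 13 × 113 × (1−f)/f ≈ 13 × 113 × 3.75683 ≈ 5518.78 mg.

5519 mg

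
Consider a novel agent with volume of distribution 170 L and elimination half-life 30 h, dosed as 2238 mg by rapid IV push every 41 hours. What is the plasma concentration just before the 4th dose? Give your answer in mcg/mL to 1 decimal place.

f = (1/2)^(τ/t½) = (1/2)^(41/30) ≈ 0.3878.
C₀ = D/Vd = 2238/170 ≈ 13.165 mcg/mL.
Before the 4th dose, 3 doses have been given. Superposition: Cmin = C₀·(f + f² + … + f^3).
≈ 13.165 × (0.3878 + 0.1504 + 0.0583) ≈ 13.165 × 0.5965 ≈ 7.853 mcg/mL.

7.9 mcg/mL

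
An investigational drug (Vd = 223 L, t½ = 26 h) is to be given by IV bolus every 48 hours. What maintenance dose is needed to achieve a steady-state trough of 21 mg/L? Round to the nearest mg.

12154 mg

τ/t½ = 48/26 ≈ 1.8462, so f = (1/2)^(48/26) ≈ 0.278133.
Cmin,ss = (D/Vd)·f/(1−f), so D = Cmin,ss·Vd·(1−f)/f.
D = 21 × 223 × (1−f)/f ≈ 21 × 223 × 2.59540 ≈ 12154.26 mg.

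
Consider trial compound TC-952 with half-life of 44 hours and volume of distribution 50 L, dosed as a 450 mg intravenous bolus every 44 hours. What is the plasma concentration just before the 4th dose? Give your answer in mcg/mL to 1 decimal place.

7.9 mcg/mL

f = (1/2)^(τ/t½) = (1/2)^(44/44) ≈ 0.5000.
C₀ = D/Vd = 450/50 ≈ 9.000 mcg/mL.
Before the 4th dose, 3 doses have been given. Superposition: Cmin = C₀·(f + f² + … + f^3).
≈ 9.000 × (0.5000 + 0.2500 + 0.1250) ≈ 9.000 × 0.8750 ≈ 7.875 mcg/mL.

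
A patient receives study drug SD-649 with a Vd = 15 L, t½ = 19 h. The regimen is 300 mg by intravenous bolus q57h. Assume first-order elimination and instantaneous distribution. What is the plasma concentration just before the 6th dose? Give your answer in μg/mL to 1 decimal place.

f = (1/2)^(τ/t½) = (1/2)^(57/19) ≈ 0.1250.
C₀ = D/Vd = 300/15 ≈ 20.000 μg/mL.
Before the 6th dose, 5 doses have been given. Superposition: Cmin = C₀·(f + f² + … + f^5).
≈ 20.000 × (0.1250 + 0.0156 + 0.0020 + 0.0002 + 0.0000) ≈ 20.000 × 0.1428 ≈ 2.856 μg/mL.

2.9 μg/mL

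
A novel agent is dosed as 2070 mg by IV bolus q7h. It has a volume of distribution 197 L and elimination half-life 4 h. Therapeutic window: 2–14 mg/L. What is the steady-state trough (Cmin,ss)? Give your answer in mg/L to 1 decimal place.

4.4 mg/L

Over one 7-h interval, 7/4 ≈ 1.75 half-lives elapse, leaving f ≈ 0.2973 of each dose.
At steady state, accumulation factor R = 1/(1 − e^(−kτ)) ≈ 1.4231.
Single-dose peak C₀ = D/Vd = 2070/197 ≈ 10.508 mg/L.
Steady-state peak Cmax,ss = C₀·R ≈ 10.508 × 1.4231 ≈ 14.954 mg/L.
One interval later, Cmin,ss = Cmax,ss·e^(−kτ) ≈ 14.954 × 0.2973 ≈ 4.446 mg/L.
Trough 4.4 mg/L vs MEC 2 mg/L: adequate.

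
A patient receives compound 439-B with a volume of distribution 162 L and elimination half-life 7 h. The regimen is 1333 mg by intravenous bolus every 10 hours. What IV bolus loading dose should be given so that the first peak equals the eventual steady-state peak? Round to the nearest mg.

f = (1/2)^(10/7) ≈ 0.371499; accumulation ratio R = 1/(1−f) ≈ 1.59109.
Loading dose to hit Cmax,ss on first dose: D_load = D_maint·R ≈ 1333 × 1.59109 ≈ 2120.92 mg.

2121 mg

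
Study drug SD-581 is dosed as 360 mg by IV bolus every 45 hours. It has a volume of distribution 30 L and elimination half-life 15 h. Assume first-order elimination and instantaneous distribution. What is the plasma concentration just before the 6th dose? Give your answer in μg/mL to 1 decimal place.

f = (1/2)^(τ/t½) = (1/2)^(45/15) ≈ 0.1250.
C₀ = D/Vd = 360/30 ≈ 12.000 μg/mL.
Before the 6th dose, 5 doses have been given. Superposition: Cmin = C₀·(f + f² + … + f^5).
≈ 12.000 × (0.1250 + 0.0156 + 0.0020 + 0.0002 + 0.0000) ≈ 12.000 × 0.1428 ≈ 1.714 μg/mL.

1.7 μg/mL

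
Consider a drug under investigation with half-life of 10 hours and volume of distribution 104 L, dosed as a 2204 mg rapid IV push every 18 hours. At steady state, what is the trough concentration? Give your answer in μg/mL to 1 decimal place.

8.5 μg/mL

k = ln2/t½ = ln2/10 ≈ 0.069315 h⁻¹; fraction remaining f = e^(−kτ) = e^(−0.069315×18) ≈ 0.2872.
At steady state, accumulation factor R = 1/(1 − e^(−kτ)) ≈ 1.4029.
Single-dose peak C₀ = D/Vd = 2204/104 ≈ 21.192 μg/mL.
Steady-state peak Cmax,ss = C₀·R ≈ 21.192 × 1.4029 ≈ 29.730 μg/mL.
Steady-state trough Cmin,ss = Cmax,ss·f ≈ 29.730 × 0.2872 ≈ 8.538 μg/mL.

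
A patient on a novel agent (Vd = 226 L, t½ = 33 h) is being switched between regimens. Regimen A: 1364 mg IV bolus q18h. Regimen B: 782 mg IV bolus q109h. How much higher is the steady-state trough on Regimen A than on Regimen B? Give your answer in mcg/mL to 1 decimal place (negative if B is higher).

Regimen A: f = (1/2)^(18/33) ≈ 0.6852; Cmin,ss = (1364/226)·f/(1−f) ≈ 13.137 mcg/mL.
Regimen B: f = (1/2)^(109/33) ≈ 0.1013; Cmin,ss = (782/226)·f/(1−f) ≈ 0.390 mcg/mL.
Difference ≈ 13.137 − 0.390 ≈ 12.747 mcg/mL.

12.7 mcg/mL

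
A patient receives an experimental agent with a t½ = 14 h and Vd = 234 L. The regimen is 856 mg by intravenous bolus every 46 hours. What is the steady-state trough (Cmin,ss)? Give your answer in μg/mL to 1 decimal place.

k = ln2/t½ = ln2/14 ≈ 0.049511 h⁻¹; fraction remaining f = e^(−kτ) = e^(−0.049511×46) ≈ 0.1025.
Single-dose peak C₀ = D/Vd = 856/234 ≈ 3.658 μg/mL.
Steady-state trough Cmin,ss = C₀·f/(1−f) ≈ 3.658 × 0.1025/0.8975 ≈ 0.418 μg/mL.

0.4 μg/mL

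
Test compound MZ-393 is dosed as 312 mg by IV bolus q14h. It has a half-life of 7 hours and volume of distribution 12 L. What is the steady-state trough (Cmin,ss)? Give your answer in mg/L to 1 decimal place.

τ = 14 h = 2 half-lives, so f = (1/2)^2 = 0.25.
At steady state, R = 1/(1 − 0.25) = 4/3.
Single-dose peak C₀ = D/Vd = 312/12 = 26 mg/L.
Steady-state peak Cmax,ss = C₀·R = 26 × 4/3 ≈ 34.667 mg/L.
Steady-state trough Cmin,ss = Cmax,ss·f ≈ 34.667 × 0.25 ≈ 8.667 mg/L.

8.7 mg/L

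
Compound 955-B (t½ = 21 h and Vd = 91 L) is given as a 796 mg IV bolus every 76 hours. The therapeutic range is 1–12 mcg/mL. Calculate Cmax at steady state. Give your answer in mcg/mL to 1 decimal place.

9.5 mcg/mL

τ/t½ = 76/21 ≈ 3.619, so fraction remaining f = (1/2)^(76/21) ≈ 0.0814.
Accumulation ratio R = 1/(1 − f) ≈ 1/0.9186 ≈ 1.0886.
Single-dose peak C₀ = D/Vd = 796/91 ≈ 8.747 mcg/mL.
Steady-state peak Cmax,ss = C₀·R ≈ 8.747 × 1.0886 ≈ 9.522 mcg/mL.
Peak 9.5 mcg/mL vs MTC 12 mcg/mL: below toxic threshold.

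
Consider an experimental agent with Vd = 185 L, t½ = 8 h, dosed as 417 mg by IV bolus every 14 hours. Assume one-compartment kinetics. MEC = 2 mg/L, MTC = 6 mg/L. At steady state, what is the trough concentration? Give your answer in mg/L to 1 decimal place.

1.0 mg/L

τ/t½ = 14/8 ≈ 1.75, so fraction remaining f = (1/2)^(14/8) ≈ 0.2973.
Accumulation ratio R = 1/(1 − f) ≈ 1/0.7027 ≈ 1.4231.
Each bolus raises the concentration by D/Vd = 417/185 ≈ 2.254 mg/L.
Cmax,ss = C₀/(1 − f) ≈ 2.254/0.7027 ≈ 3.208 mg/L.
Steady-state trough Cmin,ss = Cmax,ss·f ≈ 3.208 × 0.2973 ≈ 0.954 mg/L.
Trough 1.0 mg/L vs MEC 2 mg/L: subtherapeutic.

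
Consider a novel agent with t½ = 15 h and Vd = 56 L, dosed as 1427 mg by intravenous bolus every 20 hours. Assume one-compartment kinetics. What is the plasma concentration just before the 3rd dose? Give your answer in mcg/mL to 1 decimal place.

14.1 mcg/mL

f = (1/2)^(τ/t½) = (1/2)^(20/15) ≈ 0.3969.
C₀ = D/Vd = 1427/56 ≈ 25.482 mcg/mL.
Before the 3rd dose, 2 doses have been given. Superposition: Cmin = C₀·(f + f²).
≈ 25.482 × (0.3969 + 0.1575) ≈ 25.482 × 0.5544 ≈ 14.127 mcg/mL.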